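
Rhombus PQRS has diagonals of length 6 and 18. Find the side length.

Half-diagonals are 3 and 9. side = sqrt(3^2 + 9^2) = sqrt(90) = 3*sqrt(10)

3*sqrt(10)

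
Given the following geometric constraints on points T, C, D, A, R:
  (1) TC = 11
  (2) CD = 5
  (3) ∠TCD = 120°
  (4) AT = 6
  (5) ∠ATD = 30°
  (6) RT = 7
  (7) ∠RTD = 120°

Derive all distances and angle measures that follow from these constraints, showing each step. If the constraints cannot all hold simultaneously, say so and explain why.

The constraints are consistent.

Step 1: From TC = 11, CD = 5, and ∠TCD = 120°, by the law of cosines:
  TD² = TC² + CD² - 2·TC·CD·cos(120°) = 121 + 25 + 55 = 201
  TD ≈ 14.18

Step 2: From DT = 14.18, TA = 6, and ∠DTA = 30°, by the law of cosines:
  DA² = DT² + TA² - 2·DT·TA·cos(30°) = 201 + 36 - 147.3 = 89.66
  DA ≈ 9.47

Step 3: From DT = 14.18, TR = 7, and ∠DTR = 120°, by the law of cosines:
  DR² = DT² + TR² - 2·DT·TR·cos(120°) = 201 + 49 + 99.24 = 349.2
  DR ≈ 18.69

Step 4: From TC = 11, TD = 14.18, CD = 5, by the inverse law of cosines:
  cos(∠CTD) = (TC² + TD² - CD²) / (2·TC·TD)
  ∠CTD = 17.78°

Step 5: From DC = 5, DT = 14.18, CT = 11, by the inverse law of cosines:
  cos(∠CDT) = (DC² + DT² - CT²) / (2·DC·DT)
  ∠CDT = 42.22°

Step 6: From DA = 9.47, DT = 14.18, AT = 6, by the inverse law of cosines:
  cos(∠ADT) = (DA² + DT² - AT²) / (2·DA·DT)
  ∠ADT = 18.47°

Step 7: From DR = 18.69, DT = 14.18, RT = 7, by the inverse law of cosines:
  cos(∠RDT) = (DR² + DT² - RT²) / (2·DR·DT)
  ∠RDT = 18.93°

Step 8: From AD = 9.47, AT = 6, DT = 14.18, by the inverse law of cosines:
  cos(∠DAT) = (AD² + AT² - DT²) / (2·AD·AT)
  ∠DAT = 131.53°

Step 9: From RD = 18.69, RT = 7, DT = 14.18, by the inverse law of cosines:
  cos(∠DRT) = (RD² + RT² - DT²) / (2·RD·RT)
  ∠DRT = 41.07°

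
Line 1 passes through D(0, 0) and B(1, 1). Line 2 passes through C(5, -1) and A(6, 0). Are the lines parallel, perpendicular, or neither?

Slope of line 1: m1 = (1 - 0)/(1 - 0) = 1/1 = 1
Slope of line 2: m2 = (0 - -1)/(6 - 5) = 1/1 = 1
Two lines are parallel if and only if they have equal slopes (or both are vertical).
Here m1 = m2 = 1, confirming the lines are parallel.

Parallel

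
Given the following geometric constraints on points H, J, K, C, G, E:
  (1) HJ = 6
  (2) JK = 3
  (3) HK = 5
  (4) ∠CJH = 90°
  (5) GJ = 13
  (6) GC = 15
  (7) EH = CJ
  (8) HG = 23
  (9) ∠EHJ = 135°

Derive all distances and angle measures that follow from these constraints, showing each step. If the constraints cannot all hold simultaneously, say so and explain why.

These constraints are not satisfiable: by the triangle inequality in triangle JHG, (1) HJ = 6 and (5) GJ = 13 force HG ≤ 6 + 13 = 19, but (8) says HG = 23. No planar figure meets all of them, so nothing further can be derived.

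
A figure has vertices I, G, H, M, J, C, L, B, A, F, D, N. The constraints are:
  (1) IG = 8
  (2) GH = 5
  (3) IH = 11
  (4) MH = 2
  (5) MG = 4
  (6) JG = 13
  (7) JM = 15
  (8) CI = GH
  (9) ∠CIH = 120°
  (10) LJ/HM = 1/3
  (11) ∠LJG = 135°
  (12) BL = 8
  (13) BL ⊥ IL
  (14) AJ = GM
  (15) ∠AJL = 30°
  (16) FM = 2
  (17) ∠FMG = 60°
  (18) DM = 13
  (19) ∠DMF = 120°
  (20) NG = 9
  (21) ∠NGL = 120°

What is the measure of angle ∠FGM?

Step 1: By the law of cosines on triangle GMF: GF² = 4² + 2² − 2·4·2·cos(60°) = 12, so GF = 2·√3.
Step 2: By the inverse law of cosines on triangle FGM: cos(∠FGM) = ((2·√3)² + 4² − 2²) / (2·2·√3·4) = 24/27.71 = 0.866, so ∠FGM = 30°.

Therefore, the measure of angle ∠FGM = 30°.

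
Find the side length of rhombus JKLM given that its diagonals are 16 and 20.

In a rhombus, the diagonals bisect each other perpendicularly, creating four congruent right triangles.
Each triangle has legs 8 (half of 16) and 10 (half of 20).
The hypotenuse of each right triangle is a side of the rhombus:
side = sqrt(8^2 + 10^2) = sqrt(164) = 2*sqrt(41)

2*sqrt(41)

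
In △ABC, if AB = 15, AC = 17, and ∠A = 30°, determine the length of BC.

By the law of cosines: BC^2 = AB^2 + AC^2 - 2*AB*AC*cos(A)
BC^2 = 15^2 + 17^2 - 2*15*17*cos(30°)
BC^2 = 225 + 289 - 510*(sqrt(3)/2)
BC^2 = 514 - 255*sqrt(3)
BC = sqrt(514 - 255*sqrt(3))

sqrt(514 - 255*sqrt(3))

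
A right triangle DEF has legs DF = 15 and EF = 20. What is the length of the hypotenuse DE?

By the Pythagorean theorem: DE^2 = DF^2 + EF^2
DE^2 = 15^2 + 20^2 = 225 + 400 = 625
DE = sqrt(625) = 25

25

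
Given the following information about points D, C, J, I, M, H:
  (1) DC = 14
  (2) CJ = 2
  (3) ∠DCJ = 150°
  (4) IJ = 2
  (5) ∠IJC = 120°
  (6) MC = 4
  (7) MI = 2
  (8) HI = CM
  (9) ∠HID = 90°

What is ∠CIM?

Step 1: By the law of cosines on triangle IJC: IC² = 2² + 2² − 2·2·2·cos(120°) = 12, so IC = 2·√3.
Step 2: By the inverse law of cosines on triangle CIM: cos(∠CIM) = ((2·√3)² + 2² − 4²) / (2·2·√3·2) = 0/13.86 = 0, so ∠CIM = 90°.

Therefore, the measure of angle ∠CIM = 90°.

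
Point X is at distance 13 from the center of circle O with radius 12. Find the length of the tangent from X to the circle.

tangent = √(d² - r²) = √(13² - 12²) = √(169 - 144) = √25 = 5

5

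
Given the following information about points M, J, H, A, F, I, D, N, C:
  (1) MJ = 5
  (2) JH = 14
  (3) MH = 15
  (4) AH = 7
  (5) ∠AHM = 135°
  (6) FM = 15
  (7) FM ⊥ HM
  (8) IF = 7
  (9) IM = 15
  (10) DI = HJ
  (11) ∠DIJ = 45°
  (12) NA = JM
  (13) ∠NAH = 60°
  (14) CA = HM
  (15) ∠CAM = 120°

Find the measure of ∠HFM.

Step 1: By the law of cosines on triangle FMH: FH² = 15² + 15² − 2·15·15·cos(90°) = 450, so FH = 15·√2.
Step 2: By the inverse law of cosines on triangle HFM: cos(∠HFM) = ((15·√2)² + 15² − 15²) / (2·15·√2·15) = 450/636.4 = 0.7071, so ∠HFM = 45°.

Therefore, the measure of angle ∠HFM = 45°.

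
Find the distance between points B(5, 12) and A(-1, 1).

d = sqrt((-6)^2 + (-11)^2) = sqrt(157)

sqrt(157)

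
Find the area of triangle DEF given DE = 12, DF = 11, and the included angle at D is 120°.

When two sides and the included angle are known, the area formula is (1/2)ab sin(C).
The height from one side to the opposite vertex is 11 sin(120°) = 11*sqrt(3)/2.
Area = (1/2) * 12 * 11*sqrt(3)/2 = 33*sqrt(3).

33*sqrt(3)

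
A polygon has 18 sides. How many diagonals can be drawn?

Total line segments between 18 vertices = C(18,2) = 153.
Subtract the 18 sides: 153 - 18 = 135 diagonals.

135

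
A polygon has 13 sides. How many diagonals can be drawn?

The number of diagonals in an n-gon is n(n - 3)/2.
For n = 13: 13(13 - 3)/2 = 13 × 10 / 2 = 65.

65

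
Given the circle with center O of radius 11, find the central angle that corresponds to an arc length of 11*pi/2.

θ = 360 × 11*pi/2 / (2π × 11) = 90° (rearranging arc length formula).

90°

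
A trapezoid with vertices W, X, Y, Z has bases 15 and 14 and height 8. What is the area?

A trapezoid's area equals the midsegment times the height.
The midsegment is (15 + 14) / 2 = 29/2.
Area = 29/2 * 8 = 116.

116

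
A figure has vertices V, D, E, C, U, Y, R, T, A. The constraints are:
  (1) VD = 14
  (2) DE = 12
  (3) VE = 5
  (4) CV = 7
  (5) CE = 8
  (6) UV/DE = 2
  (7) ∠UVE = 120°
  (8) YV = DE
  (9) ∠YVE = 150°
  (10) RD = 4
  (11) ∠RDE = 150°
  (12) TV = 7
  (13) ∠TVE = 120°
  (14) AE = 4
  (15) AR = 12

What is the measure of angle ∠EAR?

Step 1: By the law of cosines on triangle EDR: ER² = 12² + 4² − 2·12·4·cos(150°) = 243.14, so ER ≈ 15.59.
Step 2: By the inverse law of cosines on triangle EAR: cos(∠EAR) = (4² + 12² − 15.59²) / (2·4·12) = -83.14/96 = -0.866, so ∠EAR = 150°.

Therefore, the measure of angle ∠EAR = 150°.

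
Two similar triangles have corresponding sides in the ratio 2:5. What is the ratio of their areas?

Area ratio = (side ratio)^2 = (2/5)^2 = 4:25.

4:25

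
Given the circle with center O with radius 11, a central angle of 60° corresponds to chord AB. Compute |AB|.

Drop a perpendicular from the center to the chord, bisecting both the chord and the central angle.
Each half-chord = r sin(θ/2) = 11 sin(30°).
The full chord = 2 × 11 × sin(30°) = 11.

11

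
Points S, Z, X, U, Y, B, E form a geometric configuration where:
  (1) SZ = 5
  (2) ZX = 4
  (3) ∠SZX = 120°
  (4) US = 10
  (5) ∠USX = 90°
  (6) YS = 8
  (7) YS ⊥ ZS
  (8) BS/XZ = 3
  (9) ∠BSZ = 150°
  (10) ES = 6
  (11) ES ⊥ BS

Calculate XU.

Step 1: By the law of cosines on triangle XZS: XS² = 4² + 5² − 2·4·5·cos(120°) = 61, so XS = √61.
Step 2: By the law of cosines on triangle XSU: XU² = √61² + 10² − 2·√61·10·cos(90°) = 161, so XU = √161.

Therefore, the length of XU = √161.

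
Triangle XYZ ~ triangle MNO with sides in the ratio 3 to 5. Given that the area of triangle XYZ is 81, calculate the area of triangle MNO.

Area ratio = (3/5)^2 = 9/25. Area of MNO = 81 * 25/9 = 225.

225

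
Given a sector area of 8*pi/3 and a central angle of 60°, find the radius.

The sector covers 60°/360° = 1/6 of the full circle.
Full circle area = 8*pi/3 / 1/6 = 16*pi.
Since full area = πr², we get r² = 16*pi/π = 16, so r = 4.

4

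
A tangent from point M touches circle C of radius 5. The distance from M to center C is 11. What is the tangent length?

The tangent, radius, and line from the external point to the center form a right triangle.
The right angle is where the tangent meets the radius.
By the Pythagorean theorem: tangent² + 5² = 11²
tangent² = 121 - 25 = 96
tangent = 4*sqrt(6)

4*sqrt(6)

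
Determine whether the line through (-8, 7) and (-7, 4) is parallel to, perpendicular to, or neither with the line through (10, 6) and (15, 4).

Slope of line 1: m1 = (4 - 7)/(-7 - -8) = -3/1 = -3
Slope of line 2: m2 = (4 - 6)/(15 - 10) = -2/5 = -2/5
For parallel lines we need equal slopes: -3 != -2/5.
For perpendicular lines we need m1*m2 = -1: (-3)(-2/5) = 6/5 != -1.
Since neither condition holds, the lines are neither parallel nor perpendicular.

Neither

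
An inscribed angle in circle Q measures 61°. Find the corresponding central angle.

By the inscribed angle theorem, the central angle is twice the inscribed angle.
Central angle = 2 × 61° = 122°

122°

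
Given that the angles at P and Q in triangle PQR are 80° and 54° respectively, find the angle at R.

The interior angles sum to 180°: angle R = 180 - 80 - 54 = 46°.
The triangle is acute (angles 80°, 54°, 46°).

46 degrees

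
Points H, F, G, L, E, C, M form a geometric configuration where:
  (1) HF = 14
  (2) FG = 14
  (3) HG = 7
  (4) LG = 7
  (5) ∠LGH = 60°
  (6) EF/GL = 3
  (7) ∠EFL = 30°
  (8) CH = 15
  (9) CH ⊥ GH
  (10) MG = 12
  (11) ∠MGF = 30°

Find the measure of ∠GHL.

Step 1: By the law of cosines on triangle HGL: HL² = 7² + 7² − 2·7·7·cos(60°) = 49, so HL = 7.
Step 2: By the inverse law of cosines on triangle GHL: cos(∠GHL) = (7² + 7² − 7²) / (2·7·7) = 49/98 = 0.5, so ∠GHL = 60°.

Therefore, the measure of angle ∠GHL = 60°.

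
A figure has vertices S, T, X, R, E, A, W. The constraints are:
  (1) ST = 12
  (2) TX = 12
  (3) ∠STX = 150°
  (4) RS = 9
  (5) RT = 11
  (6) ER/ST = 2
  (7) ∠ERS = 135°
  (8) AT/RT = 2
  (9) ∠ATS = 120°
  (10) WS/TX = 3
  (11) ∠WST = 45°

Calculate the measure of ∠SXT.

Step 1: By the law of cosines on triangle XTS: XS² = 12² + 12² − 2·12·12·cos(150°) = 537.42, so XS ≈ 23.18.
Step 2: By the inverse law of cosines on triangle SXT: cos(∠SXT) = (23.18² + 12² − 12²) / (2·23.18·12) = 537.42/556.37 = 0.9659, so ∠SXT = 15°.

Therefore, the measure of angle ∠SXT = 15°.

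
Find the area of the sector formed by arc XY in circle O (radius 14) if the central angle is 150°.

Sector area = πr² × θ/360
= π × 14² × 5/12
= π × 196 × 5/12
= 245*pi/3

245*pi/3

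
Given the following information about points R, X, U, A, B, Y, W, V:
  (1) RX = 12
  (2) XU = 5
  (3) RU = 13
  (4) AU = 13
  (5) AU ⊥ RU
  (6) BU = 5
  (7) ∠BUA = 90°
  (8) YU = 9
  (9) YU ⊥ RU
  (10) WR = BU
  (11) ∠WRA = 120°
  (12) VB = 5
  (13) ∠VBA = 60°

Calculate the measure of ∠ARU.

Step 1: By the law of cosines on triangle RUA: RA² = 13² + 13² − 2·13·13·cos(90°) = 338, so RA = 13·√2.
Step 2: By the inverse law of cosines on triangle ARU: cos(∠ARU) = ((13·√2)² + 13² − 13²) / (2·13·√2·13) = 338/478 = 0.7071, so ∠ARU = 45°.

Therefore, the measure of angle ∠ARU = 45°.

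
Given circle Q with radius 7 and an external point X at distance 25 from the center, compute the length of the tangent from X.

The tangent, radius, and line from the external point to the center form a right triangle.
The right angle is where the tangent meets the radius.
By the Pythagorean theorem: tangent² + 7² = 25²
tangent² = 625 - 49 = 576
tangent = 24

24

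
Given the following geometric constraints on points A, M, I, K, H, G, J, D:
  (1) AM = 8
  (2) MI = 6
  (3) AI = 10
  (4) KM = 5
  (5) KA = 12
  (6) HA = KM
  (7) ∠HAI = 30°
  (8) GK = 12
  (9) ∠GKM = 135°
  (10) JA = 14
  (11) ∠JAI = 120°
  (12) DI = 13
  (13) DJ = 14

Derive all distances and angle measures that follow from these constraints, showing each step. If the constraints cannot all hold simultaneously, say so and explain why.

The constraints are consistent.

From the given relations:
  HA = KM = 5

Step 1: From MK = 5, KG = 12, and ∠MKG = 135°, by the law of cosines:
  MG² = MK² + KG² - 2·MK·KG·cos(135°) = 25 + 144 + 84.85 = 253.9
  MG ≈ 15.93

Step 2: From IA = 10, AH = 5, and ∠IAH = 30°, by the law of cosines:
  IH² = IA² + AH² - 2·IA·AH·cos(30°) = 100 + 25 - 86.6 = 38.4
  IH ≈ 6.2

Step 3: From IA = 10, AJ = 14, and ∠IAJ = 120°, by the law of cosines:
  IJ² = IA² + AJ² - 2·IA·AJ·cos(120°) = 100 + 196 + 140 = 436
  IJ = 2·√109

Step 4: From AI = 10, AM = 8, IM = 6, by the inverse law of cosines:
  cos(∠IAM) = (AI² + AM² - IM²) / (2·AI·AM)
  ∠IAM = 36.87°

Step 5: From AK = 12, AM = 8, KM = 5, by the inverse law of cosines:
  cos(∠KAM) = (AK² + AM² - KM²) / (2·AK·AM)
  ∠KAM = 17.61°

Step 6: From MA = 8, MI = 6, AI = 10, by the inverse law of cosines:
  cos(∠AMI) = (MA² + MI² - AI²) / (2·MA·MI)
  ∠AMI = 90°

Step 7: From MA = 8, MK = 5, AK = 12, by the inverse law of cosines:
  cos(∠AMK) = (MA² + MK² - AK²) / (2·MA·MK)
  ∠AMK = 133.43°

Step 8: From IA = 10, IM = 6, AM = 8, by the inverse law of cosines:
  cos(∠AIM) = (IA² + IM² - AM²) / (2·IA·IM)
  ∠AIM = 53.13°

Step 9: From KA = 12, KM = 5, AM = 8, by the inverse law of cosines:
  cos(∠AKM) = (KA² + KM² - AM²) / (2·KA·KM)
  ∠AKM = 28.96°

Step 10: From MG = 15.93, MK = 5, GK = 12, by the inverse law of cosines:
  cos(∠GMK) = (MG² + MK² - GK²) / (2·MG·MK)
  ∠GMK = 32.18°

Step 11: From IA = 10, IH = 6.2, AH = 5, by the inverse law of cosines:
  cos(∠AIH) = (IA² + IH² - AH²) / (2·IA·IH)
  ∠AIH = 23.79°

Step 12: From IA = 10, IJ = 2·√109, AJ = 14, by the inverse law of cosines:
  cos(∠AIJ) = (IA² + IJ² - AJ²) / (2·IA·IJ)
  ∠AIJ = 35.5°

Step 13: From ID = 13, IJ = 2·√109, DJ = 14, by the inverse law of cosines:
  cos(∠DIJ) = (ID² + IJ² - DJ²) / (2·ID·IJ)
  ∠DIJ = 41.12°

Step 14: From HA = 5, HI = 6.2, AI = 10, by the inverse law of cosines:
  cos(∠AHI) = (HA² + HI² - AI²) / (2·HA·HI)
  ∠AHI = 126.21°

Step 15: From GK = 12, GM = 15.93, KM = 5, by the inverse law of cosines:
  cos(∠KGM) = (GK² + GM² - KM²) / (2·GK·GM)
  ∠KGM = 12.82°

Step 16: From JA = 14, JI = 2·√109, AI = 10, by the inverse law of cosines:
  cos(∠AJI) = (JA² + JI² - AI²) / (2·JA·JI)
  ∠AJI = 24.5°

Step 17: From JD = 14, JI = 2·√109, DI = 13, by the inverse law of cosines:
  cos(∠DJI) = (JD² + JI² - DI²) / (2·JD·JI)
  ∠DJI = 37.63°

Step 18: From DI = 13, DJ = 14, IJ = 2·√109, by the inverse law of cosines:
  cos(∠IDJ) = (DI² + DJ² - IJ²) / (2·DI·DJ)
  ∠IDJ = 101.25°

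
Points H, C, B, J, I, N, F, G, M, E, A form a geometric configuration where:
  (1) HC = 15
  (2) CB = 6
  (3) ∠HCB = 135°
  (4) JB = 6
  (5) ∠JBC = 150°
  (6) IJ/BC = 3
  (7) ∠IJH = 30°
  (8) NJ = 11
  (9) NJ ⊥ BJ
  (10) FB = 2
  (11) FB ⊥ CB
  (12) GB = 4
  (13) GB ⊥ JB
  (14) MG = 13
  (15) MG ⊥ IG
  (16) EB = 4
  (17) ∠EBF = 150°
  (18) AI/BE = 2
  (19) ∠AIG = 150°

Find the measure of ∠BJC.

Step 1: By the law of cosines on triangle JBC: JC² = 6² + 6² − 2·6·6·cos(150°) = 134.35, so JC ≈ 11.59.
Step 2: By the inverse law of cosines on triangle BJC: cos(∠BJC) = (6² + 11.59² − 6²) / (2·6·11.59) = 134.35/139.09 = 0.9659, so ∠BJC = 15°.

Therefore, the measure of angle ∠BJC = 15°.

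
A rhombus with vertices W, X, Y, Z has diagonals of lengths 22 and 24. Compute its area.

Area of a rhombus = (d1 * d2) / 2
Area = (22 * 24) / 2
Area = 528 / 2
Area = 264

264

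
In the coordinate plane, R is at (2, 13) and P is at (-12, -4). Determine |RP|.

d = sqrt((-12 - 2)^2 + (-4 - 13)^2)
d = sqrt(-14^2 + -17^2)
d = sqrt(196 + 289)
d = sqrt(485)

sqrt(485)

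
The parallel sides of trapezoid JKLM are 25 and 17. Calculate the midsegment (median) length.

midsegment = (25 + 17) / 2 = 42 / 2 = 21

21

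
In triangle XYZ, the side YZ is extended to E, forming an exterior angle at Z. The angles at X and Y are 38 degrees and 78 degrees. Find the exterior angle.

The interior angle at Z is 180 - 38 - 78 = 64 degrees.
The exterior angle and interior angle at Z are supplementary:
Exterior angle = 180 - 64 = 116 degrees.

116 degrees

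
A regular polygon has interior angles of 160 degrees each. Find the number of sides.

Each interior angle of a regular n-gon is (n - 2) * 180 / n.
Setting this equal to 160:
(n - 2) * 180 / n = 160
Each exterior angle = 180 - 160 = 20 degrees.
Since exterior angles sum to 360: n = 360 / 20 = 18.

18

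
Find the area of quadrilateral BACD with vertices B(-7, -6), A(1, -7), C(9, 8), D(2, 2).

The Shoelace formula works by pairing each vertex with the next (cycling back to the first).
For each pair, compute x_i*y_(i+1) - x_(i+1)*y_i:
  (-7*-7 - 1*-6) = 55
  (1*8 - 9*-7) = 71
  (9*2 - 2*8) = 2
  (2*-6 - -7*2) = 2
Taking half the absolute value of the total: Area = (1/2)(130) = 65.

65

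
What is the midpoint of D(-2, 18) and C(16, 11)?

The midpoint is the average of the coordinates:
x: (-2 + 16)/2 = 7
y: (18 + 11)/2 = 29/2
Midpoint = (7, 29/2)

(7, 29/2)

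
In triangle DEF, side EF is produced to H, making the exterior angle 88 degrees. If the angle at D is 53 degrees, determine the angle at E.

The exterior angle theorem states that an exterior angle equals the sum of the two non-adjacent interior angles.
So 88 = 53 + angle E, which gives angle E = 88 - 53 = 35 degrees.

35 degrees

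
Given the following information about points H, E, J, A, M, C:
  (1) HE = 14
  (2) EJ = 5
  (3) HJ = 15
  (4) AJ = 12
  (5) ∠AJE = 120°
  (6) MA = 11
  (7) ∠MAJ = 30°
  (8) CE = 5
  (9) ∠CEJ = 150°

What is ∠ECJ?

Step 1: By the law of cosines on triangle CEJ: CJ² = 5² + 5² − 2·5·5·cos(150°) = 93.3, so CJ ≈ 9.66.
Step 2: By the inverse law of cosines on triangle ECJ: cos(∠ECJ) = (5² + 9.66² − 5²) / (2·5·9.66) = 93.3/96.59 = 0.9659, so ∠ECJ = 15°.

Therefore, the measure of angle ∠ECJ = 15°.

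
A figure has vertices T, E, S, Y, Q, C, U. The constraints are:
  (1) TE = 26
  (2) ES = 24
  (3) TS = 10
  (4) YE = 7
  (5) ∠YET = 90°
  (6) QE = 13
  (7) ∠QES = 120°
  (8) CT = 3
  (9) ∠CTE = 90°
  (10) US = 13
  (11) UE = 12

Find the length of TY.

Step 1: By the law of cosines on triangle TEY: TY² = 26² + 7² − 2·26·7·cos(90°) = 725, so TY = 5·√29.

Therefore, the length of TY = 5·√29.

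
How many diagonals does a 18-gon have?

Each of the 18 vertices connects to 15 non-adjacent vertices via diagonals.
Total connections = 18 × 15 = 270, but each diagonal is counted twice.
Number of diagonals = 270 / 2 = 135.

135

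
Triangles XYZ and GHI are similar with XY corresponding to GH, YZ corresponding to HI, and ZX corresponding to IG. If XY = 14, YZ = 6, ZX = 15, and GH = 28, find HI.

Since the triangles are similar, the ratio of corresponding sides is constant.
Scale factor k = GH / XY = 28 / 14 = 2
HI = k * YZ = 2 * 6 = 12

12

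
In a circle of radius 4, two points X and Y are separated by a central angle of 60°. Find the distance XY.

Chord = 2(4) sin(30°) = 4

4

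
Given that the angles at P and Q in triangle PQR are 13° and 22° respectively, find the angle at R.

The interior angles sum to 180°: angle R = 180 - 13 - 22 = 145°.
The triangle is obtuse (angles 13°, 22°, 145°).

145 degrees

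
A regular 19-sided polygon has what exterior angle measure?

Each exterior angle of a regular n-gon is 360 / n.
For n = 19: 360 / 19 = 360/19 degrees.

360/19 degrees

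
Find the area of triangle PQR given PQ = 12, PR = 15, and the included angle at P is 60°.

Area = (1/2) * PQ * PR * sin(P)
Area = (1/2) * 12 * 15 * sin(60°)
Area = (1/2) * 12 * 15 * sqrt(3)/2
Area = 45*sqrt(3)

45*sqrt(3)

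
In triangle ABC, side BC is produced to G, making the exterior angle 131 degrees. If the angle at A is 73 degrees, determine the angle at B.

The exterior angle theorem states that an exterior angle equals the sum of the two non-adjacent interior angles.
So 131 = 73 + angle B, which gives angle B = 131 - 73 = 58 degrees.

58 degrees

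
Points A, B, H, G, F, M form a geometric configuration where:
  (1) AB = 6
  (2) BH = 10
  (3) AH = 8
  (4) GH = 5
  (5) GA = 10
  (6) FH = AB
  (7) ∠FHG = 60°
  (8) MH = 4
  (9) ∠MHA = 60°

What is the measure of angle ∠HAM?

Step 1: By the law of cosines on triangle AHM: AM² = 8² + 4² − 2·8·4·cos(60°) = 48, so AM = 4·√3.
Step 2: By the inverse law of cosines on triangle HAM: cos(∠HAM) = (8² + (4·√3)² − 4²) / (2·8·4·√3) = 96/110.85 = 0.866, so ∠HAM = 30°.

Therefore, the measure of angle ∠HAM = 30°.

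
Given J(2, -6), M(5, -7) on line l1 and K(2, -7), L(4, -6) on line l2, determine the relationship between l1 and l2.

Slope of line 1: m1 = (-7 - -6)/(5 - 2) = -1/3 = -1/3
Slope of line 2: m2 = (-6 - -7)/(4 - 2) = 1/2 = 1/2
For parallel lines we need equal slopes: -1/3 != 1/2.
For perpendicular lines we need m1*m2 = -1: (-1/3)(1/2) = -1/6 != -1.
Since neither condition holds, the lines are neither parallel nor perpendicular.

Neither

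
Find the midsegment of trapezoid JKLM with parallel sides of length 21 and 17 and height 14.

The midsegment (median) of a trapezoid connects the midpoints of the non-parallel sides.
Its length is the average of the two bases: (21 + 17) / 2 = 19.

19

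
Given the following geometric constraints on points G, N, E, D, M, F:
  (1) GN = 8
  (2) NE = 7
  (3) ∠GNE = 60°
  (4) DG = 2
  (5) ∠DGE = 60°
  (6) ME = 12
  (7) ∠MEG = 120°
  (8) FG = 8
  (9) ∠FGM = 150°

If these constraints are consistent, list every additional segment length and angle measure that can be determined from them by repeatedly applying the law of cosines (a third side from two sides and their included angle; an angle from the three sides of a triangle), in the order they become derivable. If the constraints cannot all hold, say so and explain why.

The constraints are consistent. Derivable facts, in order:
After 1 step:
- GE = √57
After 2 steps:
- ED ≈ 6.77
- GM ≈ 17.08
- ∠EGN = 53.41°
- ∠GEN = 66.59°
After 3 steps:
- MF ≈ 24.34
- ∠DEG = 14.81°
- ∠EDG = 105.19°
- ∠EGM = 37.49°
- ∠EMG = 22.51°
After 4 steps:
- ∠FMG = 9.46°
- ∠GFM = 20.54°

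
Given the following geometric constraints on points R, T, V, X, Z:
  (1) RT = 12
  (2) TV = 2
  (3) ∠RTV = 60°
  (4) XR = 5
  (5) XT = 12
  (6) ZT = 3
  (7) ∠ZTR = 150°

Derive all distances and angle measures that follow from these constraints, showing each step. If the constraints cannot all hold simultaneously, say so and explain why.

The constraints are consistent.

Step 1: From RT = 12, TV = 2, and ∠RTV = 60°, by the law of cosines:
  RV² = RT² + TV² - 2·RT·TV·cos(60°) = 144 + 4 - 24 = 124
  RV = 2·√31

Step 2: From RT = 12, TZ = 3, and ∠RTZ = 150°, by the law of cosines:
  RZ² = RT² + TZ² - 2·RT·TZ·cos(150°) = 144 + 9 + 62.35 = 215.4
  RZ ≈ 14.67

Step 3: From RT = 12, RX = 5, TX = 12, by the inverse law of cosines:
  cos(∠TRX) = (RT² + RX² - TX²) / (2·RT·RX)
  ∠TRX = 77.98°

Step 4: From TR = 12, TX = 12, RX = 5, by the inverse law of cosines:
  cos(∠RTX) = (TR² + TX² - RX²) / (2·TR·TX)
  ∠RTX = 24.05°

Step 5: From XR = 5, XT = 12, RT = 12, by the inverse law of cosines:
  cos(∠RXT) = (XR² + XT² - RT²) / (2·XR·XT)
  ∠RXT = 77.98°

Step 6: From RT = 12, RV = 2·√31, TV = 2, by the inverse law of cosines:
  cos(∠TRV) = (RT² + RV² - TV²) / (2·RT·RV)
  ∠TRV = 8.95°

Step 7: From RT = 12, RZ = 14.67, TZ = 3, by the inverse law of cosines:
  cos(∠TRZ) = (RT² + RZ² - TZ²) / (2·RT·RZ)
  ∠TRZ = 5.87°

Step 8: From VR = 2·√31, VT = 2, RT = 12, by the inverse law of cosines:
  cos(∠RVT) = (VR² + VT² - RT²) / (2·VR·VT)
  ∠RVT = 111.05°

Step 9: From ZR = 14.67, ZT = 3, RT = 12, by the inverse law of cosines:
  cos(∠RZT) = (ZR² + ZT² - RT²) / (2·ZR·ZT)
  ∠RZT = 24.13°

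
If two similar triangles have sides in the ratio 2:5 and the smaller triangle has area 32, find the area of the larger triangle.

The ratio of areas of similar triangles = (side ratio)^2.
Side ratio = 2:5, so area ratio = 4:25.
Area of the larger triangle / Area of the smaller triangle = 25/4
Area of the larger triangle = 32 * 25/4 = 200

200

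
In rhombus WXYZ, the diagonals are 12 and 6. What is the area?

Area = (12 * 6) / 2 = 72 / 2 = 36

36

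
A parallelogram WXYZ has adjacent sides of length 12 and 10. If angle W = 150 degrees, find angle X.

In a parallelogram, consecutive angles are supplementary (sum to 180°).
angle X = 180 - angle W
angle X = 180 - 150
angle X = 30 degrees

30 degrees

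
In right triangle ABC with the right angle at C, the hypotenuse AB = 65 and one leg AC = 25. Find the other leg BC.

By the Pythagorean theorem: BC^2 = AB^2 - AC^2
BC^2 = 65^2 - 25^2 = 4225 - 625 = 3600
BC = sqrt(3600) = 60

60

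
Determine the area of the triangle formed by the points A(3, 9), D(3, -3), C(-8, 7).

Using the Shoelace formula for a triangle:
Area = (1/2)|x0(y1 - y2) + x1(y2 - y0) + x2(y0 - y1)|
Area = (1/2)|3(-3 - 7) + 3(7 - 9) + -8(9 - -3)|
Area = (1/2)|-30 + -6 + -96|
Area = (1/2)|-132|
Area = (1/2)(132)
Area = 66

66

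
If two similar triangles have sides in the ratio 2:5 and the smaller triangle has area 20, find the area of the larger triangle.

For similar figures, the area ratio equals the square of the side ratio.
Side ratio (the smaller triangle to the larger triangle) = 2:5, so area ratio = 2^2:5^2 = 4:25.
If the area of the smaller triangle is 20, then the area of the larger triangle = 20 * (25/4) = 125.

125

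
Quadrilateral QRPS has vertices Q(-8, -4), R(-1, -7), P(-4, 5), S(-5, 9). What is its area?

Using the Shoelace formula for a quadrilateral (vertices in order):
Area = (1/2)|sum of (x_i * y_(i+1) - x_(i+1) * y_i)|
Terms: (-8*-7 - -1*-4) = 52, (-1*5 - -4*-7) = -33, (-4*9 - -5*5) = -11, (-5*-4 - -8*9) = 92
Sum = 100
Area = (1/2)(100) = 50

50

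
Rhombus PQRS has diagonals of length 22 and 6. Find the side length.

In a rhombus, the diagonals bisect each other perpendicularly, creating four congruent right triangles.
Each triangle has legs 11 (half of 22) and 3 (half of 6).
The hypotenuse of each right triangle is a side of the rhombus:
side = sqrt(11^2 + 3^2) = sqrt(130)

sqrt(130)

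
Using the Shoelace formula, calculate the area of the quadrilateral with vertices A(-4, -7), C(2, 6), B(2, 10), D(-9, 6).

Using the Shoelace formula for a quadrilateral (vertices in order):
Area = (1/2)|sum of (x_i * y_(i+1) - x_(i+1) * y_i)|
Terms: (-4*6 - 2*-7) = -10, (2*10 - 2*6) = 8, (2*6 - -9*10) = 102, (-9*-7 - -4*6) = 87
Sum = 187
Area = (1/2)(187) = 187/2

187/2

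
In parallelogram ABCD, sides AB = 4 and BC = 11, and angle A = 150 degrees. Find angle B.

In a parallelogram, consecutive angles are supplementary (sum to 180°).
angle B = 180 - angle A
angle B = 180 - 150
angle B = 30 degrees

30 degrees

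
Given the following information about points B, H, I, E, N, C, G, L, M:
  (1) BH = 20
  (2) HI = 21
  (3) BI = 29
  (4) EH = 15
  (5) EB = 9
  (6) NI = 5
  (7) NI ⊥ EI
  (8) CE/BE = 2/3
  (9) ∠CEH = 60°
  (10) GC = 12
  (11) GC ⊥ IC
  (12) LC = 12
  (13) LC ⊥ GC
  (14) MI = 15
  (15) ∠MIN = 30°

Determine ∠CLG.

Step 1: By the law of cosines on triangle LCG: LG² = 12² + 12² − 2·12·12·cos(90°) = 288, so LG = 12·√2.
Step 2: By the inverse law of cosines on triangle CLG: cos(∠CLG) = (12² + (12·√2)² − 12²) / (2·12·12·√2) = 288/407.29 = 0.7071, so ∠CLG = 45°.

Therefore, the measure of angle ∠CLG = 45°.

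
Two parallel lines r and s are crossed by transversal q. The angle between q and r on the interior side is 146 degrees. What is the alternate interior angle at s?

Alternate interior angles are equal: 146 degrees.

146 degrees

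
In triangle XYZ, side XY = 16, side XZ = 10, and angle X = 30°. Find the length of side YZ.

Law of cosines: YZ^2 = 16^2 + 10^2 - 2(16)(10)cos(30°) = 356 - 160*sqrt(3), so YZ = 2*sqrt(89 - 40*sqrt(3)).

2*sqrt(89 - 40*sqrt(3))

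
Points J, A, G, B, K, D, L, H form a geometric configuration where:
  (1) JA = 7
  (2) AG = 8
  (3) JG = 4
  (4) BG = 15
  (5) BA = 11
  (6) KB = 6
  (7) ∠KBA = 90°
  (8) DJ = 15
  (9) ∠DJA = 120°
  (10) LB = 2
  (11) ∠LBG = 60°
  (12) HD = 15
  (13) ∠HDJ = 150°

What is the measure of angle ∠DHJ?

Step 1: By the law of cosines on triangle HDJ: HJ² = 15² + 15² − 2·15·15·cos(150°) = 839.71, so HJ ≈ 28.98.
Step 2: By the inverse law of cosines on triangle DHJ: cos(∠DHJ) = (15² + 28.98² − 15²) / (2·15·28.98) = 839.71/869.33 = 0.9659, so ∠DHJ = 15°.

Therefore, the measure of angle ∠DHJ = 15°.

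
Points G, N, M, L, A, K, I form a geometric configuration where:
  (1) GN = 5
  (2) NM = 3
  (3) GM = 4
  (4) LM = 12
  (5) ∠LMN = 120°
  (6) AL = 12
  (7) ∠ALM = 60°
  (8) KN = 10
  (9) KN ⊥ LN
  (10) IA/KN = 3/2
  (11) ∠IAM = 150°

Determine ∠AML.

Step 1: By the law of cosines on triangle MLA: MA² = 12² + 12² − 2·12·12·cos(60°) = 144, so MA = 12.
Step 2: By the inverse law of cosines on triangle AML: cos(∠AML) = (12² + 12² − 12²) / (2·12·12) = 144/288 = 0.5, so ∠AML = 60°.

Therefore, the measure of angle ∠AML = 60°.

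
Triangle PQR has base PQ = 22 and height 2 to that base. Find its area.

A triangle's area is half the area of a rectangle with the same base and height.
Area = (1/2) * 22 * 2 = 22.

22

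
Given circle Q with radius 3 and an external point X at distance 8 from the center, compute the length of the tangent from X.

Let T be the point of tangency. Then QT ⊥ XT (radius ⊥ tangent).
In right triangle QTX: QX² = QT² + XT²
8² = 3² + XT²
XT² = 55, XT = sqrt(55)

sqrt(55)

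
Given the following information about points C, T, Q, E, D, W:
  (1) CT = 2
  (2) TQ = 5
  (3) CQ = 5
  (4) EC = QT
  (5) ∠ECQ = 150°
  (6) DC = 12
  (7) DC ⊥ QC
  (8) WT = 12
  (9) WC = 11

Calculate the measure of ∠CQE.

From the given relations: EC = QT = 5.
Step 1: By the law of cosines on triangle QCE: QE² = 5² + 5² − 2·5·5·cos(150°) = 93.3, so QE ≈ 9.66.
Step 2: By the inverse law of cosines on triangle CQE: cos(∠CQE) = (5² + 9.66² − 5²) / (2·5·9.66) = 93.3/96.59 = 0.9659, so ∠CQE = 15°.

Therefore, the measure of angle ∠CQE = 15°.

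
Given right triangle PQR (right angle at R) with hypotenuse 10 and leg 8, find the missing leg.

By the Pythagorean theorem: QR^2 = PQ^2 - PR^2
QR^2 = 10^2 - 8^2 = 100 - 64 = 36
QR = sqrt(36) = 6

6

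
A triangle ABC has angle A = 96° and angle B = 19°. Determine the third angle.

Let angle C = x. Then 96 + 19 + x = 180.
x = 180 - 115 = 65 degrees.

65 degrees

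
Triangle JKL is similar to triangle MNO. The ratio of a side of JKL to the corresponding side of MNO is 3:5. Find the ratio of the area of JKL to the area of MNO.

Area ratio = (side ratio)^2 = (3/5)^2 = 9:25.

9:25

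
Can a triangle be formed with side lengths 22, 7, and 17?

Yes.
The triangle inequality requires that the sum of any two sides exceeds the third.
Here 7 + 17 = 24 > 22, so the condition is met.

Yes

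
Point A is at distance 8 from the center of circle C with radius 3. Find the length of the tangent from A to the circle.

tangent = √(d² - r²) = √(8² - 3²) = √(64 - 9) = √55 = sqrt(55)

sqrt(55)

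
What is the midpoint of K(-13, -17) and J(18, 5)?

The midpoint is the point halfway along the segment.
Move half the horizontal distance: -13 + (18 - -13)/2 = -13 + 31/2 = 5/2
Move half the vertical distance: -17 + (5 - -17)/2 = -17 + 22/2 = -6
Midpoint = (5/2, -6)

(5/2, -6)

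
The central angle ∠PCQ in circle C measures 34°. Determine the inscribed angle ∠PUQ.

An inscribed angle intercepts an arc from a point on the circle, while the central angle intercepts the same arc from the center.
The inscribed angle is always half the central angle: 34° / 2 = 17°.

17°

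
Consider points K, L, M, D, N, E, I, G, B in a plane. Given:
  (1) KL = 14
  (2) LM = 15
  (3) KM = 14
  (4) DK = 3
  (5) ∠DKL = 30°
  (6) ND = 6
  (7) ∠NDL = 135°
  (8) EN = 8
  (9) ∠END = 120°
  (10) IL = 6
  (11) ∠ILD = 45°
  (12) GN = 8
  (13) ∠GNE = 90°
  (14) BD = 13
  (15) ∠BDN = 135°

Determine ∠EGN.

Step 1: By the law of cosines on triangle GNE: GE² = 8² + 8² − 2·8·8·cos(90°) = 128, so GE = 8·√2.
Step 2: By the inverse law of cosines on triangle EGN: cos(∠EGN) = ((8·√2)² + 8² − 8²) / (2·8·√2·8) = 128/181.02 = 0.7071, so ∠EGN = 45°.

Therefore, the measure of angle ∠EGN = 45°.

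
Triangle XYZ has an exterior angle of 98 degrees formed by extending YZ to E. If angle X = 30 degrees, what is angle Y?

By the exterior angle theorem: exterior angle = sum of remote interior angles.
98 = 30 + angle Y
angle Y = 98 - 30 = 68 degrees

68 degrees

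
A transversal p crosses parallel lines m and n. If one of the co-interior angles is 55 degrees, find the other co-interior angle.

Co-interior (same-side interior) angles are between the parallel lines on the same side of the transversal.
Unlike corresponding or alternate interior angles, they are supplementary rather than equal.
So the angle = 180 - 55 = 125 degrees.

125 degrees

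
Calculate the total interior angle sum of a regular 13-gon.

The sum of interior angles of an n-sided polygon is (n - 2) * 180.
For n = 13: (13 - 2) * 180 = 11 * 180 = 1980 degrees.

1980 degrees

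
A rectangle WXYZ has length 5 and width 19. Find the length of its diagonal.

A rectangle's diagonal splits it into two right triangles, with the diagonal as the hypotenuse.
By the Pythagorean theorem, d^2 = 5^2 + 19^2 = 386.
Therefore d = sqrt(386).

sqrt(386)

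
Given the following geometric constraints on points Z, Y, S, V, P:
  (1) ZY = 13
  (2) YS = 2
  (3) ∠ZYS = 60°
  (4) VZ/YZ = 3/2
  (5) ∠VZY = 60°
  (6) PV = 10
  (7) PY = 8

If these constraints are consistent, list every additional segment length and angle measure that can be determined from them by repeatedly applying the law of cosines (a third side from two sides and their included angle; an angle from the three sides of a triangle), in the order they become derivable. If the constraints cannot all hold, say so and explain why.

The constraints are consistent. Derivable facts, in order:
After 1 step:
- YV ≈ 17.2
- ZS = 7·√3
After 2 steps:
- ∠PVY = 15.3°
- ∠PYV = 19.27°
- ∠SZY = 8.21°
- ∠VPY = 145.43°
- ∠VYZ = 79.11°
- ∠YSZ = 111.79°
- ∠YVZ = 40.89°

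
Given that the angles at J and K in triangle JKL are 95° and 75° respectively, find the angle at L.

angle L = 180 - 95 - 75 = 10 degrees.

10 degrees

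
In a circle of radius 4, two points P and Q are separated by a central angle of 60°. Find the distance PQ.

Chord = 2(4) sin(30°) = 4

4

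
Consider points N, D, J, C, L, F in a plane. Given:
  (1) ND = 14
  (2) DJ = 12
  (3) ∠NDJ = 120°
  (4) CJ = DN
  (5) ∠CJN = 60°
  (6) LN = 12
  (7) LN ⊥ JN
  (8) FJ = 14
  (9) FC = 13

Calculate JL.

Step 1: By the law of cosines on triangle JDN: JN² = 12² + 14² − 2·12·14·cos(120°) = 508, so JN = 2·√127.
Step 2: By the law of cosines on triangle JNL: JL² = (2·√127)² + 12² − 2·2·√127·12·cos(90°) = 652, so JL = 2·√163.

Therefore, the length of JL = 2·√163.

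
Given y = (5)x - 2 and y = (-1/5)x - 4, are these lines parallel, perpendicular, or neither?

Slope of line 1: m1 = 5
Slope of line 2: m2 = -1/5
m1 * m2 = -1, so perpendicular.

Perpendicular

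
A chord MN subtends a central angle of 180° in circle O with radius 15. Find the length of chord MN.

Drop a perpendicular from the center to the chord, bisecting both the chord and the central angle.
Each half-chord = r sin(θ/2) = 15 sin(90°).
The full chord = 2 × 15 × sin(90°) = 30.

30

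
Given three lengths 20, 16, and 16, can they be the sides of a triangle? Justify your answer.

Check all three triangle inequalities:
20 + 16 = 36 > 16 ✓
20 + 16 = 36 > 16 ✓
16 + 16 = 32 > 20 ✓
All conditions hold, so these sides form a valid triangle.

Yes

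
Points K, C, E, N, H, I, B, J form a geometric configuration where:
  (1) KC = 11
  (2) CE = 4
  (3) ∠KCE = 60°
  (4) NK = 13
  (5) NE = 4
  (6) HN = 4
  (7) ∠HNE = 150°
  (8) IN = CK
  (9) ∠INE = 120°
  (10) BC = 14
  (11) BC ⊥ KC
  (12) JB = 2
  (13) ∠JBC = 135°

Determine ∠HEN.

Step 1: By the law of cosines on triangle ENH: EH² = 4² + 4² − 2·4·4·cos(150°) = 59.71, so EH ≈ 7.73.
Step 2: By the inverse law of cosines on triangle HEN: cos(∠HEN) = (7.73² + 4² − 4²) / (2·7.73·4) = 59.71/61.82 = 0.9659, so ∠HEN = 15°.

Therefore, the measure of angle ∠HEN = 15°.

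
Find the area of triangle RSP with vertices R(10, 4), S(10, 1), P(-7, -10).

Using the Shoelace formula for a triangle:
Area = (1/2)|x0(y1 - y2) + x1(y2 - y0) + x2(y0 - y1)|
Area = (1/2)|10(1 - -10) + 10(-10 - 4) + -7(4 - 1)|
Area = (1/2)|110 + -140 + -21|
Area = (1/2)|-51|
Area = (1/2)(51)
Area = 51/2

51/2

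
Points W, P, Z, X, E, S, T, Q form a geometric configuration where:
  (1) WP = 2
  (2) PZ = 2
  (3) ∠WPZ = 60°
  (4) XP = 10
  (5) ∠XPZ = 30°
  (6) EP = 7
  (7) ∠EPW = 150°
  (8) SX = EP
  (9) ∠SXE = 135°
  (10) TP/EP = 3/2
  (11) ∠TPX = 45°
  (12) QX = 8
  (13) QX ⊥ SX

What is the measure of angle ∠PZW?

Step 1: By the law of cosines on triangle ZPW: ZW² = 2² + 2² − 2·2·2·cos(60°) = 4, so ZW = 2.
Step 2: By the inverse law of cosines on triangle PZW: cos(∠PZW) = (2² + 2² − 2²) / (2·2·2) = 4/8 = 0.5, so ∠PZW = 60°.

Therefore, the measure of angle ∠PZW = 60°.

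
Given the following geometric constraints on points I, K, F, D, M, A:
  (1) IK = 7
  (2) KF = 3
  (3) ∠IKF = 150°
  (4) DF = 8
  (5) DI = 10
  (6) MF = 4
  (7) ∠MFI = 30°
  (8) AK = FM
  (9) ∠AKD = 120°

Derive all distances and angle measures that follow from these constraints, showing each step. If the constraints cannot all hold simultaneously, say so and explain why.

The constraints are consistent.

From the given relations:
  AK = FM = 4

Step 1: From IK = 7, KF = 3, and ∠IKF = 150°, by the law of cosines:
  IF² = IK² + KF² - 2·IK·KF·cos(150°) = 49 + 9 + 36.37 = 94.37
  IF ≈ 9.71

Step 2: From IF = 9.71, FM = 4, and ∠IFM = 30°, by the law of cosines:
  IM² = IF² + FM² - 2·IF·FM·cos(30°) = 94.37 + 16 - 67.3 = 43.07
  IM ≈ 6.56

Step 3: From ID = 10, IF = 9.71, DF = 8, by the inverse law of cosines:
  cos(∠DIF) = (ID² + IF² - DF²) / (2·ID·IF)
  ∠DIF = 47.85°

Step 4: From IF = 9.71, IK = 7, FK = 3, by the inverse law of cosines:
  cos(∠FIK) = (IF² + IK² - FK²) / (2·IF·IK)
  ∠FIK = 8.88°

Step 5: From FD = 8, FI = 9.71, DI = 10, by the inverse law of cosines:
  cos(∠DFI) = (FD² + FI² - DI²) / (2·FD·FI)
  ∠DFI = 67.94°

Step 6: From FI = 9.71, FK = 3, IK = 7, by the inverse law of cosines:
  cos(∠IFK) = (FI² + FK² - IK²) / (2·FI·FK)
  ∠IFK = 21.12°

Step 7: From DF = 8, DI = 10, FI = 9.71, by the inverse law of cosines:
  cos(∠FDI) = (DF² + DI² - FI²) / (2·DF·DI)
  ∠FDI = 64.2°

Step 8: From IF = 9.71, IM = 6.56, FM = 4, by the inverse law of cosines:
  cos(∠FIM) = (IF² + IM² - FM²) / (2·IF·IM)
  ∠FIM = 17.74°

Step 9: From MF = 4, MI = 6.56, FI = 9.71, by the inverse law of cosines:
  cos(∠FMI) = (MF² + MI² - FI²) / (2·MF·MI)
  ∠FMI = 132.26°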